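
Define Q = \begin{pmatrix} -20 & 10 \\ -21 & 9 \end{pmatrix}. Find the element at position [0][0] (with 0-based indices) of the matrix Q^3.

Characteristic polynomial: r^2 + 11r + 30 = (r + 5)(r + 6), so the eigenvalues are -6, -5.
r=-5: eigenvector (-2, -3).
r=-6: eigenvector (5, 7).
P = [[-2, 5], [-3, 7]], D = diag(-5, -6), P⁻¹ = [[7, -5], [3, -2]].
Q³ = P·diag(-125, -216)·P⁻¹ = [[-1490, 910], [-1911, 1149]].
The requested entry is -1490.

-1490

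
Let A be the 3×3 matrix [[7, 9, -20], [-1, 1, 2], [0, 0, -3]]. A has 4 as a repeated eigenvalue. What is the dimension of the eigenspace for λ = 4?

1

A − 4I = [[3, 9, -20], [-1, -3, 2], [0, 0, -7]].
This matrix has rank 2, so its null space has dimension 3 − 2 = 1.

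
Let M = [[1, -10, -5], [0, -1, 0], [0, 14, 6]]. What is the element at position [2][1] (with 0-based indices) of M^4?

2590

Characteristic polynomial: μ^3 - 6μ^2 - μ + 6 = (μ - 6)(μ - 1)(μ + 1), so the eigenvalues are -1, 1, 6.
μ=6: eigenvector (1, 0, -1).
μ=-1: eigenvector (0, 1, -2).
μ=1: eigenvector (1, 0, 0).
P = [[1, 0, 1], [0, 1, 0], [-1, -2, 0]], D = diag(6, -1, 1), P⁻¹ = [[0, -2, -1], [0, 1, 0], [1, 2, 1]].
M⁴ = P·diag(1296, 1, 1)·P⁻¹ = [[1, -2590, -1295], [0, 1, 0], [0, 2590, 1296]].
The requested entry is 2590.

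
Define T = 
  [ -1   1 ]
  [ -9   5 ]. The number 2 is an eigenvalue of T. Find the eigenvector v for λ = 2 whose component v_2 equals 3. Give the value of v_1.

1

T − 2I = [[-3, 1], [-9, 3]].
Solving (T − 2I)v = 0 gives the eigenspace spanned by (1, 3).
With v_2 = 3, v = (1, 3), so v_1 = 1.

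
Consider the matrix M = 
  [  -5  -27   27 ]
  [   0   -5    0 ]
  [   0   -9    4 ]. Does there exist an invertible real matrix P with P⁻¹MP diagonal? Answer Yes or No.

Characteristic polynomial: p(r) = r^3 + 6r^2 - 15r - 100 = (r - 4)(r + 5)^2.
r = -5 has algebraic multiplicity 2; rank(M + 5I) = 1, so geometric multiplicity = 2.
Every eigenvalue has geometric = algebraic multiplicity, so M is diagonalizable.

Yes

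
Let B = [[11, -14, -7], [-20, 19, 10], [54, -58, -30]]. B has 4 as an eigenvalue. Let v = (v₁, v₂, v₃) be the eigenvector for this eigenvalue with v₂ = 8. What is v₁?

-4

B − 4I = [[7, -14, -7], [-20, 15, 10], [54, -58, -34]].
Solving (B − 4I)v = 0 gives the eigenspace spanned by (-4, 8, -20).
With v₂ = 8, v = (-4, 8, -20), so v₁ = -4.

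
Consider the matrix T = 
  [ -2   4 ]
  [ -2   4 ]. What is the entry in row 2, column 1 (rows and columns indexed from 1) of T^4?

Characteristic polynomial: r^2 - 2r = r(r - 2), so the eigenvalues are 0, 2.
r=2: eigenvector (-1, -1).
r=0: eigenvector (2, 1).
P = [[-1, 2], [-1, 1]], D = diag(2, 0), P⁻¹ = [[1, -2], [1, -1]].
T⁴ = P·diag(16, 0)·P⁻¹ = [[-16, 32], [-16, 32]].
The requested entry is -16.

-16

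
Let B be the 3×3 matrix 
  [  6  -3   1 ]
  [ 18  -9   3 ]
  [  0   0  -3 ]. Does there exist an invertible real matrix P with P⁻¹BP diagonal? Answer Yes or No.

No

Characteristic polynomial: p(r) = r^3 + 6r^2 + 9r = r(r + 3)^2.
r = -3 has algebraic multiplicity 2; rank(B + 3I) = 2, so geometric multiplicity = 1.
Geometric multiplicity < algebraic multiplicity, so B is not diagonalizable.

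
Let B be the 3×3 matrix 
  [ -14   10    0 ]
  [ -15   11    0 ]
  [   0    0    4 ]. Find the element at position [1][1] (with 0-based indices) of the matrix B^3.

131

Characteristic polynomial: μ^3 - μ^2 - 16μ + 16 = (μ - 4)(μ - 1)(μ + 4), so the eigenvalues are -4, 1, 4.
μ=-4: eigenvector (1, 1, 0).
μ=1: eigenvector (2, 3, 0).
μ=4: eigenvector (0, 0, 1).
P = [[1, 2, 0], [1, 3, 0], [0, 0, 1]], D = diag(-4, 1, 4), P⁻¹ = [[3, -2, 0], [-1, 1, 0], [0, 0, 1]].
B³ = P·diag(-64, 1, 64)·P⁻¹ = [[-194, 130, 0], [-195, 131, 0], [0, 0, 64]].
The requested entry is 131.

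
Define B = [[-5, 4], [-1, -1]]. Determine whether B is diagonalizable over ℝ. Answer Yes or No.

Characteristic polynomial: p(s) = s^2 + 6s + 9 = (s + 3)^2.
s = -3 has algebraic multiplicity 2; rank(B + 3I) = 1, so geometric multiplicity = 1.
Geometric multiplicity < algebraic multiplicity, so B is not diagonalizable.

No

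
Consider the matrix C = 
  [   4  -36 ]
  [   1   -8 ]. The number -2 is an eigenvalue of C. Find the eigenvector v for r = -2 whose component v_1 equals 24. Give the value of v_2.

4

C + 2I = [[6, -36], [1, -6]].
Solving (C + 2I)v = 0 gives the eigenspace spanned by (24, 4).
With v_1 = 24, v = (24, 4), so v_2 = 4.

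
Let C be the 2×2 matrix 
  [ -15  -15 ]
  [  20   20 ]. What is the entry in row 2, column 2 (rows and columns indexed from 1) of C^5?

12500

Characteristic polynomial: λ^2 - 5λ = λ(λ - 5), so the eigenvalues are 0, 5.
λ=5: eigenvector (-3, 4).
λ=0: eigenvector (-1, 1).
P = [[-3, -1], [4, 1]], D = diag(5, 0), P⁻¹ = [[1, 1], [-4, -3]].
C⁵ = P·diag(3125, 0)·P⁻¹ = [[-9375, -9375], [12500, 12500]].
The requested entry is 12500.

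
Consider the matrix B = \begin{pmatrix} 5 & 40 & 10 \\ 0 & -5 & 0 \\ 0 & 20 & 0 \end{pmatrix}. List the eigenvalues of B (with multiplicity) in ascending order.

-5, 0, 5

Characteristic polynomial: p(r) = r^3 - 25r = r(r - 5)(r + 5).
Roots (with multiplicity): -5, 0, 5.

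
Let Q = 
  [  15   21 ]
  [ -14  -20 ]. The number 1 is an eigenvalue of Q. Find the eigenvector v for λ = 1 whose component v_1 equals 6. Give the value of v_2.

-4

Q − 1I = [[14, 21], [-14, -21]].
Solving (Q − 1I)v = 0 gives the eigenspace spanned by (6, -4).
With v_1 = 6, v = (6, -4), so v_2 = -4.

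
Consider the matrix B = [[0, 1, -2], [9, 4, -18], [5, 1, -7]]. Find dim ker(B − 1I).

1

B − 1I = [[-1, 1, -2], [9, 3, -18], [5, 1, -8]].
This matrix has rank 2, so its null space has dimension 3 − 2 = 1.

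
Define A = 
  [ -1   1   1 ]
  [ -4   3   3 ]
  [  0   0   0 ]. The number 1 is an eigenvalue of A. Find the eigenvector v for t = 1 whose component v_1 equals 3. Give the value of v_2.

6

A − 1I = [[-2, 1, 1], [-4, 2, 3], [0, 0, -1]].
Solving (A − 1I)v = 0 gives the eigenspace spanned by (3, 6, 0).
With v_1 = 3, v = (3, 6, 0), so v_2 = 6.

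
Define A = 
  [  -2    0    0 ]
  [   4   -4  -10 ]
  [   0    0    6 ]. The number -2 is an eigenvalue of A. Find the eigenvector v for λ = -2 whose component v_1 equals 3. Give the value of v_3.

A + 2I = [[0, 0, 0], [4, -2, -10], [0, 0, 8]].
Solving (A + 2I)v = 0 gives the eigenspace spanned by (3, 6, 0).
With v_1 = 3, v = (3, 6, 0), so v_3 = 0.

0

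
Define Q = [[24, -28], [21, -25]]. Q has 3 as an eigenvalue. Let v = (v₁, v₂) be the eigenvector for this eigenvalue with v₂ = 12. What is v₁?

16

Q − 3I = [[21, -28], [21, -28]].
Solving (Q − 3I)v = 0 gives the eigenspace spanned by (16, 12).
With v₂ = 12, v = (16, 12), so v₁ = 16.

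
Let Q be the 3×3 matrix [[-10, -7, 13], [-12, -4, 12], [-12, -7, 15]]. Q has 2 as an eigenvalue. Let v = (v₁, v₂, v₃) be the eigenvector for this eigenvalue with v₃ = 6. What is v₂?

Q − 2I = [[-12, -7, 13], [-12, -6, 12], [-12, -7, 13]].
Solving (Q − 2I)v = 0 gives the eigenspace spanned by (3, 6, 6).
With v₃ = 6, v = (3, 6, 6), so v₂ = 6.

6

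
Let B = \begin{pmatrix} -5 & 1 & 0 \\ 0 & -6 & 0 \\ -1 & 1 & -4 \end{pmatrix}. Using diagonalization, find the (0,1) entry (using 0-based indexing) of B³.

91

Characteristic polynomial: t^3 + 15t^2 + 74t + 120 = (t + 4)(t + 5)(t + 6), so the eigenvalues are -6, -5, -4.
t=-6: eigenvector (-1, 1, -1).
t=-5: eigenvector (1, 0, 1).
t=-4: eigenvector (0, 0, 1).
P = [[-1, 1, 0], [1, 0, 0], [-1, 1, 1]], D = diag(-6, -5, -4), P⁻¹ = [[0, 1, 0], [1, 1, 0], [-1, 0, 1]].
B³ = P·diag(-216, -125, -64)·P⁻¹ = [[-125, 91, 0], [0, -216, 0], [-61, 91, -64]].
The requested entry is 91.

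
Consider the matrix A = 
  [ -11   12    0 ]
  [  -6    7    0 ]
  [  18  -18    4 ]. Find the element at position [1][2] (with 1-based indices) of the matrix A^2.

-48

Characteristic polynomial: s^3 - 21s + 20 = (s - 4)(s - 1)(s + 5), so the eigenvalues are -5, 1, 4.
s=-5: eigenvector (2, 1, -2).
s=1: eigenvector (1, 1, 0).
s=4: eigenvector (0, 0, 1).
P = [[2, 1, 0], [1, 1, 0], [-2, 0, 1]], D = diag(-5, 1, 4), P⁻¹ = [[1, -1, 0], [-1, 2, 0], [2, -2, 1]].
A² = P·diag(25, 1, 16)·P⁻¹ = [[49, -48, 0], [24, -23, 0], [-18, 18, 16]].
The requested entry is -48.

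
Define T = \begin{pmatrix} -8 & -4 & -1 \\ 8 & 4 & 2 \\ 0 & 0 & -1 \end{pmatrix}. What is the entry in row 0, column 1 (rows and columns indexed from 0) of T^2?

Characteristic polynomial: r^3 + 5r^2 + 4r = r(r + 1)(r + 4), so the eigenvalues are -4, -1, 0.
r=0: eigenvector (1, -2, 0).
r=-4: eigenvector (1, -1, 0).
r=-1: eigenvector (1, -2, 1).
P = [[1, 1, 1], [-2, -1, -2], [0, 0, 1]], D = diag(0, -4, -1), P⁻¹ = [[-1, -1, -1], [2, 1, 0], [0, 0, 1]].
T² = P·diag(0, 16, 1)·P⁻¹ = [[32, 16, 1], [-32, -16, -2], [0, 0, 1]].
The requested entry is 16.

16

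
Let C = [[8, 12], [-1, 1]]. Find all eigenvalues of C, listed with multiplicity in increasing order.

Characteristic polynomial: p(s) = s^2 - 9s + 20 = (s - 5)(s - 4).
Roots (with multiplicity): 4, 5.

4, 5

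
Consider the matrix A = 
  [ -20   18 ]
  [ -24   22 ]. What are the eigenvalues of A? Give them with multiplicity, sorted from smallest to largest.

-2, 4

Characteristic polynomial: p(s) = s^2 - 2s - 8 = (s - 4)(s + 2).
Roots (with multiplicity): -2, 4.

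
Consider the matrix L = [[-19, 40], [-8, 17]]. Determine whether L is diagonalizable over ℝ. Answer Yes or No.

Yes

Characteristic polynomial: p(λ) = λ^2 + 2λ - 3 = (λ - 1)(λ + 3).
All 2 eigenvalues are distinct, so L is diagonalizable.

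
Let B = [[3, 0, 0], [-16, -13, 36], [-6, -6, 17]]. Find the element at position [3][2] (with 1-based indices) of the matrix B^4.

-624

Characteristic polynomial: λ^3 - 7λ^2 + 7λ + 15 = (λ - 5)(λ - 3)(λ + 1), so the eigenvalues are -1, 3, 5.
λ=3: eigenvector (1, -1, 0).
λ=-1: eigenvector (0, 3, 1).
λ=5: eigenvector (0, 2, 1).
P = [[1, 0, 0], [-1, 3, 2], [0, 1, 1]], D = diag(3, -1, 5), P⁻¹ = [[1, 0, 0], [1, 1, -2], [-1, -1, 3]].
B⁴ = P·diag(81, 1, 625)·P⁻¹ = [[81, 0, 0], [-1328, -1247, 3744], [-624, -624, 1873]].
The requested entry is -624.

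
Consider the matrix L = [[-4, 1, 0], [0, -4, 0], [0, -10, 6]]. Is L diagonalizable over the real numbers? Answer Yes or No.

No

Characteristic polynomial: p(s) = s^3 + 2s^2 - 32s - 96 = (s - 6)(s + 4)^2.
s = -4 has algebraic multiplicity 2; rank(L + 4I) = 2, so geometric multiplicity = 1.
Geometric multiplicity < algebraic multiplicity, so L is not diagonalizable.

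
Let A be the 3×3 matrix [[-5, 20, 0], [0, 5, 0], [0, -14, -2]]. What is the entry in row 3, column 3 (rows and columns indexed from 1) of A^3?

Characteristic polynomial: λ^3 + 2λ^2 - 25λ - 50 = (λ - 5)(λ + 2)(λ + 5), so the eigenvalues are -5, -2, 5.
λ=-2: eigenvector (0, 0, 1).
λ=5: eigenvector (2, 1, -2).
λ=-5: eigenvector (1, 0, 0).
P = [[0, 2, 1], [0, 1, 0], [1, -2, 0]], D = diag(-2, 5, -5), P⁻¹ = [[0, 2, 1], [0, 1, 0], [1, -2, 0]].
A³ = P·diag(-8, 125, -125)·P⁻¹ = [[-125, 500, 0], [0, 125, 0], [0, -266, -8]].
The requested entry is -8.

-8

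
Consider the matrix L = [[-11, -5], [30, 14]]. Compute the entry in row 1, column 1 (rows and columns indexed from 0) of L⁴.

766

Characteristic polynomial: s^2 - 3s - 4 = (s - 4)(s + 1), so the eigenvalues are -1, 4.
s=-1: eigenvector (1, -2).
s=4: eigenvector (-1, 3).
P = [[1, -1], [-2, 3]], D = diag(-1, 4), P⁻¹ = [[3, 1], [2, 1]].
L⁴ = P·diag(1, 256)·P⁻¹ = [[-509, -255], [1530, 766]].
The requested entry is 766.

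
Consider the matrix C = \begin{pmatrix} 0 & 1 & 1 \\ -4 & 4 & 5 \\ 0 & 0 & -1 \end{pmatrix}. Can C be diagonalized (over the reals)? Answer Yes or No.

Characteristic polynomial: p(r) = r^3 - 3r^2 + 4 = (r - 2)^2(r + 1).
r = 2 has algebraic multiplicity 2; rank(C − 2I) = 2, so geometric multiplicity = 1.
Geometric multiplicity < algebraic multiplicity, so C is not diagonalizable.

No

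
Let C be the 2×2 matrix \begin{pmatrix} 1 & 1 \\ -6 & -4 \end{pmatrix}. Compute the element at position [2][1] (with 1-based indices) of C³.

-42

Characteristic polynomial: μ^2 + 3μ + 2 = (μ + 1)(μ + 2), so the eigenvalues are -2, -1.
μ=-2: eigenvector (1, -3).
μ=-1: eigenvector (1, -2).
P = [[1, 1], [-3, -2]], D = diag(-2, -1), P⁻¹ = [[-2, -1], [3, 1]].
C³ = P·diag(-8, -1)·P⁻¹ = [[13, 7], [-42, -22]].
The requested entry is -42.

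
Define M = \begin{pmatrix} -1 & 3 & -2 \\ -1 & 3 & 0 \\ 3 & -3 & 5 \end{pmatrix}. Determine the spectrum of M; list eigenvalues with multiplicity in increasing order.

2, 2, 3

Characteristic polynomial: p(r) = r^3 - 7r^2 + 16r - 12 = (r - 3)(r - 2)^2.
Roots (with multiplicity): 2, 2, 3.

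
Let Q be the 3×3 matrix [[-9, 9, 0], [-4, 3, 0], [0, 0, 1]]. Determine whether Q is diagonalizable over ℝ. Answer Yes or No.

Characteristic polynomial: p(t) = t^3 + 5t^2 + 3t - 9 = (t - 1)(t + 3)^2.
t = -3 has algebraic multiplicity 2; rank(Q + 3I) = 2, so geometric multiplicity = 1.
Geometric multiplicity < algebraic multiplicity, so Q is not diagonalizable.

No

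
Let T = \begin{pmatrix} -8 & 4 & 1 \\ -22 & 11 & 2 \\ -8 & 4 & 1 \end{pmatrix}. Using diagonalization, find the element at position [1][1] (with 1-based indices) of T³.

-104

Characteristic polynomial: r^3 - 4r^2 + 3r = r(r - 3)(r - 1), so the eigenvalues are 0, 1, 3.
r=1: eigenvector (1, 2, 1).
r=3: eigenvector (2, 5, 2).
r=0: eigenvector (1, 2, 0).
P = [[1, 2, 1], [2, 5, 2], [1, 2, 0]], D = diag(1, 3, 0), P⁻¹ = [[4, -2, 1], [-2, 1, 0], [1, 0, -1]].
T³ = P·diag(1, 27, 0)·P⁻¹ = [[-104, 52, 1], [-262, 131, 2], [-104, 52, 1]].
The requested entry is -104.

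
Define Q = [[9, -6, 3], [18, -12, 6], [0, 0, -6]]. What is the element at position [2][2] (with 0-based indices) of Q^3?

Characteristic polynomial: t^3 + 9t^2 + 18t = t(t + 3)(t + 6), so the eigenvalues are -6, -3, 0.
t=-3: eigenvector (1, 2, 0).
t=0: eigenvector (-2, -3, 0).
t=-6: eigenvector (-1, -2, 1).
P = [[1, -2, -1], [2, -3, -2], [0, 0, 1]], D = diag(-3, 0, -6), P⁻¹ = [[-3, 2, 1], [-2, 1, 0], [0, 0, 1]].
Q³ = P·diag(-27, 0, -216)·P⁻¹ = [[81, -54, 189], [162, -108, 378], [0, 0, -216]].
The requested entry is -216.

-216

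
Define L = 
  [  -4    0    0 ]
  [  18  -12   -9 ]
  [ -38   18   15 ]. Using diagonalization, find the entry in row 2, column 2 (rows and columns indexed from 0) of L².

63

Characteristic polynomial: s^3 + s^2 - 30s - 72 = (s - 6)(s + 3)(s + 4), so the eigenvalues are -4, -3, 6.
s=-3: eigenvector (0, 1, -1).
s=6: eigenvector (0, 1, -2).
s=-4: eigenvector (1, 0, 2).
P = [[0, 0, 1], [1, 1, 0], [-1, -2, 2]], D = diag(-3, 6, -4), P⁻¹ = [[-2, 2, 1], [2, -1, -1], [1, 0, 0]].
L² = P·diag(9, 36, 16)·P⁻¹ = [[16, 0, 0], [54, -18, -27], [-94, 54, 63]].
The requested entry is 63.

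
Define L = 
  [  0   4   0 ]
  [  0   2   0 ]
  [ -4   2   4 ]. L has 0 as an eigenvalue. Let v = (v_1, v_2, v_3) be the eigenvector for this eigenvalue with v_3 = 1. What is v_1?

L = [[0, 4, 0], [0, 2, 0], [-4, 2, 4]].
Solving (L)v = 0 gives the eigenspace spanned by (1, 0, 1).
With v_3 = 1, v = (1, 0, 1), so v_1 = 1.

1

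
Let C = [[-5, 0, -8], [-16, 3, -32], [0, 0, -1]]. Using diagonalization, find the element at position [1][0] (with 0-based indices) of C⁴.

1088

Characteristic polynomial: μ^3 + 3μ^2 - 13μ - 15 = (μ - 3)(μ + 1)(μ + 5), so the eigenvalues are -5, -1, 3.
μ=3: eigenvector (0, 1, 0).
μ=-5: eigenvector (1, 2, 0).
μ=-1: eigenvector (-2, 0, 1).
P = [[0, 1, -2], [1, 2, 0], [0, 0, 1]], D = diag(3, -5, -1), P⁻¹ = [[-2, 1, -4], [1, 0, 2], [0, 0, 1]].
C⁴ = P·diag(81, 625, 1)·P⁻¹ = [[625, 0, 1248], [1088, 81, 2176], [0, 0, 1]].
The requested entry is 1088.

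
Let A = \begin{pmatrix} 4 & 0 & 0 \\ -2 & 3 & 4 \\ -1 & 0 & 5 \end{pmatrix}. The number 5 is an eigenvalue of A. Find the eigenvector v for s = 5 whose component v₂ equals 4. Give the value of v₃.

2

A − 5I = [[-1, 0, 0], [-2, -2, 4], [-1, 0, 0]].
Solving (A − 5I)v = 0 gives the eigenspace spanned by (0, 4, 2).
With v₂ = 4, v = (0, 4, 2), so v₃ = 2.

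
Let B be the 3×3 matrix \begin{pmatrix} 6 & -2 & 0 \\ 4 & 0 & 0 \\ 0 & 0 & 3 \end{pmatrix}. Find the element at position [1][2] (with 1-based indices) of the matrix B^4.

Characteristic polynomial: t^3 - 9t^2 + 26t - 24 = (t - 4)(t - 3)(t - 2), so the eigenvalues are 2, 3, 4.
t=4: eigenvector (1, 1, 0).
t=2: eigenvector (-1, -2, 0).
t=3: eigenvector (0, 0, 1).
P = [[1, -1, 0], [1, -2, 0], [0, 0, 1]], D = diag(4, 2, 3), P⁻¹ = [[2, -1, 0], [1, -1, 0], [0, 0, 1]].
B⁴ = P·diag(256, 16, 81)·P⁻¹ = [[496, -240, 0], [480, -224, 0], [0, 0, 81]].
The requested entry is -240.

-240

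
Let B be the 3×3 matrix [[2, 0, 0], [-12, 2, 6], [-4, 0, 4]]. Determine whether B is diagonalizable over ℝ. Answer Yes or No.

Yes

Characteristic polynomial: p(t) = t^3 - 8t^2 + 20t - 16 = (t - 4)(t - 2)^2.
t = 2 has algebraic multiplicity 2; rank(B − 2I) = 1, so geometric multiplicity = 2.
Every eigenvalue has geometric = algebraic multiplicity, so B is diagonalizable.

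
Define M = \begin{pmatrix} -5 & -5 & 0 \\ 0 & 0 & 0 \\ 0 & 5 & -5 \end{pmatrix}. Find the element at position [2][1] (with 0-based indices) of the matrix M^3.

125

Characteristic polynomial: r^3 + 10r^2 + 25r = r(r + 5)^2, so the eigenvalues are -5, -5, 0.
r=-5: eigenvector (1, 0, 0).
r=0: eigenvector (-1, 1, 1).
r=-5: eigenvector (0, 0, 1).
P = [[1, -1, 0], [0, 1, 0], [0, 1, 1]], D = diag(-5, 0, -5), P⁻¹ = [[1, 1, 0], [0, 1, 0], [0, -1, 1]].
M³ = P·diag(-125, 0, -125)·P⁻¹ = [[-125, -125, 0], [0, 0, 0], [0, 125, -125]].
The requested entry is 125.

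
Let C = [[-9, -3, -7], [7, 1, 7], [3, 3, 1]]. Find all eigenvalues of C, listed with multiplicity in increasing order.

Characteristic polynomial: p(s) = s^3 + 7s^2 + 4s - 12 = (s - 1)(s + 2)(s + 6).
Roots (with multiplicity): -6, -2, 1.

-6, -2, 1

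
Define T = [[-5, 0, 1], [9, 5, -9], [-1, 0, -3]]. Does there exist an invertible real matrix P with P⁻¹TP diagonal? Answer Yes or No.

No

Characteristic polynomial: p(s) = s^3 + 3s^2 - 24s - 80 = (s - 5)(s + 4)^2.
s = -4 has algebraic multiplicity 2; rank(T + 4I) = 2, so geometric multiplicity = 1.
Geometric multiplicity < algebraic multiplicity, so T is not diagonalizable.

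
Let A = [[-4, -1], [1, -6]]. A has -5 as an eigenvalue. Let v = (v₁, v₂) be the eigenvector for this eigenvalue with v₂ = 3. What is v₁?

A + 5I = [[1, -1], [1, -1]].
Solving (A + 5I)v = 0 gives the eigenspace spanned by (3, 3).
With v₂ = 3, v = (3, 3), so v₁ = 3.

3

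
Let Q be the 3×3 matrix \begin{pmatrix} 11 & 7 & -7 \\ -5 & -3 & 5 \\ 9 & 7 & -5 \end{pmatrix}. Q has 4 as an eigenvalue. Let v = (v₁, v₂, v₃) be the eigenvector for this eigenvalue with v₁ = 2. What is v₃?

2

Q − 4I = [[7, 7, -7], [-5, -7, 5], [9, 7, -9]].
Solving (Q − 4I)v = 0 gives the eigenspace spanned by (2, 0, 2).
With v₁ = 2, v = (2, 0, 2), so v₃ = 2.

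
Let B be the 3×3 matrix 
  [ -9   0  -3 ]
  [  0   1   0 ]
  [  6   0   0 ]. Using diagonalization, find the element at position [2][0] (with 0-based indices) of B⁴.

-2430

Characteristic polynomial: t^3 + 8t^2 + 9t - 18 = (t - 1)(t + 3)(t + 6), so the eigenvalues are -6, -3, 1.
t=-6: eigenvector (1, 0, -1).
t=1: eigenvector (0, 1, 0).
t=-3: eigenvector (-1, 0, 2).
P = [[1, 0, -1], [0, 1, 0], [-1, 0, 2]], D = diag(-6, 1, -3), P⁻¹ = [[2, 0, 1], [0, 1, 0], [1, 0, 1]].
B⁴ = P·diag(1296, 1, 81)·P⁻¹ = [[2511, 0, 1215], [0, 1, 0], [-2430, 0, -1134]].
The requested entry is -2430.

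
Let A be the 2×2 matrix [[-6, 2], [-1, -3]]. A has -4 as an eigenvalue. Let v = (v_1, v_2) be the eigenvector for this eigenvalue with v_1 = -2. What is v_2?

A + 4I = [[-2, 2], [-1, 1]].
Solving (A + 4I)v = 0 gives the eigenspace spanned by (-2, -2).
With v_1 = -2, v = (-2, -2), so v_2 = -2.

-2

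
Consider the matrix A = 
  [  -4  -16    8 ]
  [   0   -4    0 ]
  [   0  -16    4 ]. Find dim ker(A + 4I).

A + 4I = [[0, -16, 8], [0, 0, 0], [0, -16, 8]].
This matrix has rank 1, so its null space has dimension 3 − 1 = 2.

2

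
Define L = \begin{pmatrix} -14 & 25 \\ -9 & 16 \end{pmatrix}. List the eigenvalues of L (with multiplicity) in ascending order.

1, 1

Characteristic polynomial: p(s) = s^2 - 2s + 1 = (s - 1)^2.
Roots (with multiplicity): 1, 1.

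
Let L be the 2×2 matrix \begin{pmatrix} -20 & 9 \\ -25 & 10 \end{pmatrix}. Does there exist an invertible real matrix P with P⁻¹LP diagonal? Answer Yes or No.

Characteristic polynomial: p(s) = s^2 + 10s + 25 = (s + 5)^2.
s = -5 has algebraic multiplicity 2; rank(L + 5I) = 1, so geometric multiplicity = 1.
Geometric multiplicity < algebraic multiplicity, so L is not diagonalizable.

No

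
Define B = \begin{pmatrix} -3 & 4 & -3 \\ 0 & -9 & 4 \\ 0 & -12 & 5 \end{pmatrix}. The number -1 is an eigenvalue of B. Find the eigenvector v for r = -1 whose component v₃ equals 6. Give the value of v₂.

B + 1I = [[-2, 4, -3], [0, -8, 4], [0, -12, 6]].
Solving (B + 1I)v = 0 gives the eigenspace spanned by (-3, 3, 6).
With v₃ = 6, v = (-3, 3, 6), so v₂ = 3.

3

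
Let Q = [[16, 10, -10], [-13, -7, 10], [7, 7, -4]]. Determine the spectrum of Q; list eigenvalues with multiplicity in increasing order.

Characteristic polynomial: p(r) = r^3 - 5r^2 - 18r + 72 = (r - 6)(r - 3)(r + 4).
Roots (with multiplicity): -4, 3, 6.

-4, 3, 6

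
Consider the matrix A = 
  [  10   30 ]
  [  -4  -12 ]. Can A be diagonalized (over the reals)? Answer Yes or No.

Yes

Characteristic polynomial: p(t) = t^2 + 2t = t(t + 2).
All 2 eigenvalues are distinct, so A is diagonalizable.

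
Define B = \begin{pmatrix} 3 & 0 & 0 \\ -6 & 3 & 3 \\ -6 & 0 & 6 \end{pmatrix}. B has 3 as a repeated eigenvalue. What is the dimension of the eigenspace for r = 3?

B − 3I = [[0, 0, 0], [-6, 0, 3], [-6, 0, 3]].
This matrix has rank 1, so its null space has dimension 3 − 1 = 2.

2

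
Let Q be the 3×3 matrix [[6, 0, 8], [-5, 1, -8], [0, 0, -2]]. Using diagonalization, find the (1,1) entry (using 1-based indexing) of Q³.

Characteristic polynomial: s^3 - 5s^2 - 8s + 12 = (s - 6)(s - 1)(s + 2), so the eigenvalues are -2, 1, 6.
s=-2: eigenvector (-1, 1, 1).
s=1: eigenvector (0, 1, 0).
s=6: eigenvector (1, -1, 0).
P = [[-1, 0, 1], [1, 1, -1], [1, 0, 0]], D = diag(-2, 1, 6), P⁻¹ = [[0, 0, 1], [1, 1, 0], [1, 0, 1]].
Q³ = P·diag(-8, 1, 216)·P⁻¹ = [[216, 0, 224], [-215, 1, -224], [0, 0, -8]].
The requested entry is 216.

216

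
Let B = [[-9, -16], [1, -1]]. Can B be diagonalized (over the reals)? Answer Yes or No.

Characteristic polynomial: p(t) = t^2 + 10t + 25 = (t + 5)^2.
t = -5 has algebraic multiplicity 2; rank(B + 5I) = 1, so geometric multiplicity = 1.
Geometric multiplicity < algebraic multiplicity, so B is not diagonalizable.

No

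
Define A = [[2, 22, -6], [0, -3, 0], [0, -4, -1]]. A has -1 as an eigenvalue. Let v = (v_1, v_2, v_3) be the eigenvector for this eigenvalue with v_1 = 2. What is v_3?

1

A + 1I = [[3, 22, -6], [0, -2, 0], [0, -4, 0]].
Solving (A + 1I)v = 0 gives the eigenspace spanned by (2, 0, 1).
With v_1 = 2, v = (2, 0, 1), so v_3 = 1.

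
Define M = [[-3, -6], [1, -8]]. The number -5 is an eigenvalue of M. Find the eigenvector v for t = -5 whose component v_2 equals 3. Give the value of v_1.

9

M + 5I = [[2, -6], [1, -3]].
Solving (M + 5I)v = 0 gives the eigenspace spanned by (9, 3).
With v_2 = 3, v = (9, 3), so v_1 = 9.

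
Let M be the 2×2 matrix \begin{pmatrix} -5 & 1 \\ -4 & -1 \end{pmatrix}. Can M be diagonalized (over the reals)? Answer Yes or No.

Characteristic polynomial: p(r) = r^2 + 6r + 9 = (r + 3)^2.
r = -3 has algebraic multiplicity 2; rank(M + 3I) = 1, so geometric multiplicity = 1.
Geometric multiplicity < algebraic multiplicity, so M is not diagonalizable.

No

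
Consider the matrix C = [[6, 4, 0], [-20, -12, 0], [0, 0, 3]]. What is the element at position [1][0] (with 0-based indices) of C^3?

-560

Characteristic polynomial: μ^3 + 3μ^2 - 10μ - 24 = (μ - 3)(μ + 2)(μ + 4), so the eigenvalues are -4, -2, 3.
μ=-2: eigenvector (1, -2, 0).
μ=-4: eigenvector (-2, 5, 0).
μ=3: eigenvector (0, 0, 1).
P = [[1, -2, 0], [-2, 5, 0], [0, 0, 1]], D = diag(-2, -4, 3), P⁻¹ = [[5, 2, 0], [2, 1, 0], [0, 0, 1]].
C³ = P·diag(-8, -64, 27)·P⁻¹ = [[216, 112, 0], [-560, -288, 0], [0, 0, 27]].
The requested entry is -560.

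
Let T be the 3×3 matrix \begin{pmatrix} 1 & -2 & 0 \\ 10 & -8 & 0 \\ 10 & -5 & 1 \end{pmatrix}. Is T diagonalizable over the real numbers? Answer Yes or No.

Characteristic polynomial: p(μ) = μ^3 + 6μ^2 + 5μ - 12 = (μ - 1)(μ + 3)(μ + 4).
All 3 eigenvalues are distinct, so T is diagonalizable.

Yes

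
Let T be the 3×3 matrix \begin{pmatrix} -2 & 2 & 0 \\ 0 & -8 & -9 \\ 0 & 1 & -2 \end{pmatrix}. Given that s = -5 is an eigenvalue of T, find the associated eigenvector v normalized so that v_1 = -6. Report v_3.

-3

T + 5I = [[3, 2, 0], [0, -3, -9], [0, 1, 3]].
Solving (T + 5I)v = 0 gives the eigenspace spanned by (-6, 9, -3).
With v_1 = -6, v = (-6, 9, -3), so v_3 = -3.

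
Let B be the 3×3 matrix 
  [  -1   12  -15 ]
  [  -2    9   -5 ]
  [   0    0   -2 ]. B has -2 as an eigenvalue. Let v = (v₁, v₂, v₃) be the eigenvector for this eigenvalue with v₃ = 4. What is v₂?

B + 2I = [[1, 12, -15], [-2, 11, -5], [0, 0, 0]].
Solving (B + 2I)v = 0 gives the eigenspace spanned by (12, 4, 4).
With v₃ = 4, v = (12, 4, 4), so v₂ = 4.

4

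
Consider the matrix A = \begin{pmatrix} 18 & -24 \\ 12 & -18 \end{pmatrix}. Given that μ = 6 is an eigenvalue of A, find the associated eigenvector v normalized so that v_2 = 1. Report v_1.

2

A − 6I = [[12, -24], [12, -24]].
Solving (A − 6I)v = 0 gives the eigenspace spanned by (2, 1).
With v_2 = 1, v = (2, 1), so v_1 = 2.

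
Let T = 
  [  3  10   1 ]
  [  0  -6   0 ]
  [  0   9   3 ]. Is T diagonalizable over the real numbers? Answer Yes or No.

No

Characteristic polynomial: p(μ) = μ^3 - 27μ + 54 = (μ - 3)^2(μ + 6).
μ = 3 has algebraic multiplicity 2; rank(T − 3I) = 2, so geometric multiplicity = 1.
Geometric multiplicity < algebraic multiplicity, so T is not diagonalizable.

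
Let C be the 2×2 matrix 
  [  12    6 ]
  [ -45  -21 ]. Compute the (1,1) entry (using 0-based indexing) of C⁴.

7371

Characteristic polynomial: λ^2 + 9λ + 18 = (λ + 3)(λ + 6), so the eigenvalues are -6, -3.
λ=-3: eigenvector (2, -5).
λ=-6: eigenvector (1, -3).
P = [[2, 1], [-5, -3]], D = diag(-3, -6), P⁻¹ = [[3, 1], [-5, -2]].
C⁴ = P·diag(81, 1296)·P⁻¹ = [[-5994, -2430], [18225, 7371]].
The requested entry is 7371.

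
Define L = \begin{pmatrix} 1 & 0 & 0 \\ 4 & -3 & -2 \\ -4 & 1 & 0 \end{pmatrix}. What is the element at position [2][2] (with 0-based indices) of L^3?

Characteristic polynomial: t^3 + 2t^2 - t - 2 = (t - 1)(t + 1)(t + 2), so the eigenvalues are -2, -1, 1.
t=1: eigenvector (1, 2, -2).
t=-2: eigenvector (0, 2, -1).
t=-1: eigenvector (0, -1, 1).
P = [[1, 0, 0], [2, 2, -1], [-2, -1, 1]], D = diag(1, -2, -1), P⁻¹ = [[1, 0, 0], [0, 1, 1], [2, 1, 2]].
L³ = P·diag(1, -8, -1)·P⁻¹ = [[1, 0, 0], [4, -15, -14], [-4, 7, 6]].
The requested entry is 6.

6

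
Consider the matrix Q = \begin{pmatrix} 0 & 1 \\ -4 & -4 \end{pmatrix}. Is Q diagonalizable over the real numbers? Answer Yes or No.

Characteristic polynomial: p(λ) = λ^2 + 4λ + 4 = (λ + 2)^2.
λ = -2 has algebraic multiplicity 2; rank(Q + 2I) = 1, so geometric multiplicity = 1.
Geometric multiplicity < algebraic multiplicity, so Q is not diagonalizable.

No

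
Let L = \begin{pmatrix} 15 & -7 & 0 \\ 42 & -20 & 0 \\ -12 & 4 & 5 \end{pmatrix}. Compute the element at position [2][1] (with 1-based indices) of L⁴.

Characteristic polynomial: s^3 - 31s + 30 = (s - 5)(s - 1)(s + 6), so the eigenvalues are -6, 1, 5.
s=-6: eigenvector (1, 3, 0).
s=1: eigenvector (1, 2, 1).
s=5: eigenvector (0, 0, 1).
P = [[1, 1, 0], [3, 2, 0], [0, 1, 1]], D = diag(-6, 1, 5), P⁻¹ = [[-2, 1, 0], [3, -1, 0], [-3, 1, 1]].
L⁴ = P·diag(1296, 1, 625)·P⁻¹ = [[-2589, 1295, 0], [-7770, 3886, 0], [-1872, 624, 625]].
The requested entry is -7770.

-7770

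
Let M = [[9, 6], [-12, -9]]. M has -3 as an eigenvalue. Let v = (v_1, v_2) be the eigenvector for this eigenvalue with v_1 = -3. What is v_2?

6

M + 3I = [[12, 6], [-12, -6]].
Solving (M + 3I)v = 0 gives the eigenspace spanned by (-3, 6).
With v_1 = -3, v = (-3, 6), so v_2 = 6.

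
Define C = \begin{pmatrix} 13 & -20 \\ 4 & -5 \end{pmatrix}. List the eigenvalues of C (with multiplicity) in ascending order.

3, 5

Characteristic polynomial: p(λ) = λ^2 - 8λ + 15 = (λ - 5)(λ - 3).
Roots (with multiplicity): 3, 5.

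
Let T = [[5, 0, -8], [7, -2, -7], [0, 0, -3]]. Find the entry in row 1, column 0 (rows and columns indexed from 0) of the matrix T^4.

Characteristic polynomial: λ^3 - 19λ - 30 = (λ - 5)(λ + 2)(λ + 3), so the eigenvalues are -3, -2, 5.
λ=5: eigenvector (1, 1, 0).
λ=-3: eigenvector (1, 0, 1).
λ=-2: eigenvector (0, 1, 0).
P = [[1, 1, 0], [1, 0, 1], [0, 1, 0]], D = diag(5, -3, -2), P⁻¹ = [[1, 0, -1], [0, 0, 1], [-1, 1, 1]].
T⁴ = P·diag(625, 81, 16)·P⁻¹ = [[625, 0, -544], [609, 16, -609], [0, 0, 81]].
The requested entry is 609.

609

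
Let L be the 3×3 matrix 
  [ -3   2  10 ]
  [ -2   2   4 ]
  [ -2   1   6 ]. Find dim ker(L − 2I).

L − 2I = [[-5, 2, 10], [-2, 0, 4], [-2, 1, 4]].
This matrix has rank 2, so its null space has dimension 3 − 2 = 1.

1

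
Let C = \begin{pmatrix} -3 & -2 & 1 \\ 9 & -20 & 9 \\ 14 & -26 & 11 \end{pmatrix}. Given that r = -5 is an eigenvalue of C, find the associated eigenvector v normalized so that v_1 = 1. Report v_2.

C + 5I = [[2, -2, 1], [9, -15, 9], [14, -26, 16]].
Solving (C + 5I)v = 0 gives the eigenspace spanned by (1, 3, 4).
With v_1 = 1, v = (1, 3, 4), so v_2 = 3.

3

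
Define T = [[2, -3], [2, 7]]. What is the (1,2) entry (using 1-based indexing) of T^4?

Characteristic polynomial: r^2 - 9r + 20 = (r - 5)(r - 4), so the eigenvalues are 4, 5.
r=5: eigenvector (-1, 1).
r=4: eigenvector (3, -2).
P = [[-1, 3], [1, -2]], D = diag(5, 4), P⁻¹ = [[2, 3], [1, 1]].
T⁴ = P·diag(625, 256)·P⁻¹ = [[-482, -1107], [738, 1363]].
The requested entry is -1107.

-1107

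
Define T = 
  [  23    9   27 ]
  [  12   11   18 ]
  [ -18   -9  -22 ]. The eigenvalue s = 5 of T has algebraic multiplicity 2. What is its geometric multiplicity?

2

T − 5I = [[18, 9, 27], [12, 6, 18], [-18, -9, -27]].
This matrix has rank 1, so its null space has dimension 3 − 1 = 2.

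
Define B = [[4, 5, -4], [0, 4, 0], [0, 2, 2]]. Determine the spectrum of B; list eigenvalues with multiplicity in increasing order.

Characteristic polynomial: p(λ) = λ^3 - 10λ^2 + 32λ - 32 = (λ - 4)^2(λ - 2).
Roots (with multiplicity): 2, 4, 4.

2, 4, 4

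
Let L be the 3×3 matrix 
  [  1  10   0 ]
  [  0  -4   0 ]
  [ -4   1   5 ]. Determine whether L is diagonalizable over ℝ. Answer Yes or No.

Characteristic polynomial: p(λ) = λ^3 - 2λ^2 - 19λ + 20 = (λ - 5)(λ - 1)(λ + 4).
All 3 eigenvalues are distinct, so L is diagonalizable.

Yes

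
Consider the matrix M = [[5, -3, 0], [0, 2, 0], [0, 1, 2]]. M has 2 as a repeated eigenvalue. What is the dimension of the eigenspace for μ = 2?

M − 2I = [[3, -3, 0], [0, 0, 0], [0, 1, 0]].
This matrix has rank 2, so its null space has dimension 3 − 2 = 1.

1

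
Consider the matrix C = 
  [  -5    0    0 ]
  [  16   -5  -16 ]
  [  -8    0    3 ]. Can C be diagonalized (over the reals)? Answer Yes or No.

Yes

Characteristic polynomial: p(s) = s^3 + 7s^2 - 5s - 75 = (s - 3)(s + 5)^2.
s = -5 has algebraic multiplicity 2; rank(C + 5I) = 1, so geometric multiplicity = 2.
Every eigenvalue has geometric = algebraic multiplicity, so C is diagonalizable.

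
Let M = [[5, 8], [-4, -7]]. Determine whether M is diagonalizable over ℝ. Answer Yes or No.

Yes

Characteristic polynomial: p(μ) = μ^2 + 2μ - 3 = (μ - 1)(μ + 3).
All 2 eigenvalues are distinct, so M is diagonalizable.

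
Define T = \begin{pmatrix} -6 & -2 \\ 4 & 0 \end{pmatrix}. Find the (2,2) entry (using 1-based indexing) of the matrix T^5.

960

Characteristic polynomial: λ^2 + 6λ + 8 = (λ + 2)(λ + 4), so the eigenvalues are -4, -2.
λ=-2: eigenvector (-1, 2).
λ=-4: eigenvector (1, -1).
P = [[-1, 1], [2, -1]], D = diag(-2, -4), P⁻¹ = [[1, 1], [2, 1]].
T⁵ = P·diag(-32, -1024)·P⁻¹ = [[-2016, -992], [1984, 960]].
The requested entry is 960.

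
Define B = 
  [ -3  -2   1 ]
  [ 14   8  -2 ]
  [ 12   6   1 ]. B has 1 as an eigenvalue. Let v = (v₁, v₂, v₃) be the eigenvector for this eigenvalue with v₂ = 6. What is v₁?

-3

B − 1I = [[-4, -2, 1], [14, 7, -2], [12, 6, 0]].
Solving (B − 1I)v = 0 gives the eigenspace spanned by (-3, 6, 0).
With v₂ = 6, v = (-3, 6, 0), so v₁ = -3.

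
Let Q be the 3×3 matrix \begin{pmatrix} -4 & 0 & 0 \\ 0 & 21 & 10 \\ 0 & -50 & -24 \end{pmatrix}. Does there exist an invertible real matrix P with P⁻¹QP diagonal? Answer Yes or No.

Yes

Characteristic polynomial: p(s) = s^3 + 7s^2 + 8s - 16 = (s - 1)(s + 4)^2.
s = -4 has algebraic multiplicity 2; rank(Q + 4I) = 1, so geometric multiplicity = 2.
Every eigenvalue has geometric = algebraic multiplicity, so Q is diagonalizable.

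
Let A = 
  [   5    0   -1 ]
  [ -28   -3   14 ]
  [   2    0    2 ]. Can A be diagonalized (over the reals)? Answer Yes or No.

Yes

Characteristic polynomial: p(λ) = λ^3 - 4λ^2 - 9λ + 36 = (λ - 4)(λ - 3)(λ + 3).
All 3 eigenvalues are distinct, so A is diagonalizable.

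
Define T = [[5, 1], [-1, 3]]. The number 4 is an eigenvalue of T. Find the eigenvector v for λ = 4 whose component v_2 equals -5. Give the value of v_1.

T − 4I = [[1, 1], [-1, -1]].
Solving (T − 4I)v = 0 gives the eigenspace spanned by (5, -5).
With v_2 = -5, v = (5, -5), so v_1 = 5.

5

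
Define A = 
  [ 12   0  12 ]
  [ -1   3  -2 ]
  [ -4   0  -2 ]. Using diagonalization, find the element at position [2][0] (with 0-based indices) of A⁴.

-2080

Characteristic polynomial: r^3 - 13r^2 + 54r - 72 = (r - 6)(r - 4)(r - 3), so the eigenvalues are 3, 4, 6.
r=4: eigenvector (-3, -1, 2).
r=6: eigenvector (-2, 0, 1).
r=3: eigenvector (0, 1, 0).
P = [[-3, -2, 0], [-1, 0, 1], [2, 1, 0]], D = diag(4, 6, 3), P⁻¹ = [[1, 0, 2], [-2, 0, -3], [1, 1, 2]].
A⁴ = P·diag(256, 1296, 81)·P⁻¹ = [[4416, 0, 6240], [-175, 81, -350], [-2080, 0, -2864]].
The requested entry is -2080.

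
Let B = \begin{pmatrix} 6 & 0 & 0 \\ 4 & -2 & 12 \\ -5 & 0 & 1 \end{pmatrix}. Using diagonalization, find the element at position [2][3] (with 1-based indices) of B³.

Characteristic polynomial: r^3 - 5r^2 - 8r + 12 = (r - 6)(r - 1)(r + 2), so the eigenvalues are -2, 1, 6.
r=1: eigenvector (0, 4, 1).
r=-2: eigenvector (0, 1, 0).
r=6: eigenvector (1, -1, -1).
P = [[0, 0, 1], [4, 1, -1], [1, 0, -1]], D = diag(1, -2, 6), P⁻¹ = [[1, 0, 1], [-3, 1, -4], [1, 0, 0]].
B³ = P·diag(1, -8, 216)·P⁻¹ = [[216, 0, 0], [-188, -8, 36], [-215, 0, 1]].
The requested entry is 36.

36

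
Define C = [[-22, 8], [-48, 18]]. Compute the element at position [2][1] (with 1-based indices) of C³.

Characteristic polynomial: r^2 + 4r - 12 = (r - 2)(r + 6), so the eigenvalues are -6, 2.
r=2: eigenvector (1, 3).
r=-6: eigenvector (-1, -2).
P = [[1, -1], [3, -2]], D = diag(2, -6), P⁻¹ = [[-2, 1], [-3, 1]].
C³ = P·diag(8, -216)·P⁻¹ = [[-664, 224], [-1344, 456]].
The requested entry is -1344.

-1344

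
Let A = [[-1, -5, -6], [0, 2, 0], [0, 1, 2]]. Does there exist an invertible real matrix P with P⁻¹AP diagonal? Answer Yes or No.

No

Characteristic polynomial: p(r) = r^3 - 3r^2 + 4 = (r - 2)^2(r + 1).
r = 2 has algebraic multiplicity 2; rank(A − 2I) = 2, so geometric multiplicity = 1.
Geometric multiplicity < algebraic multiplicity, so A is not diagonalizable.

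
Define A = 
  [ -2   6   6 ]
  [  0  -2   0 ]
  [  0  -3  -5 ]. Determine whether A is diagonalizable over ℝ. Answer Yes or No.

Characteristic polynomial: p(λ) = λ^3 + 9λ^2 + 24λ + 20 = (λ + 2)^2(λ + 5).
λ = -2 has algebraic multiplicity 2; rank(A + 2I) = 1, so geometric multiplicity = 2.
Every eigenvalue has geometric = algebraic multiplicity, so A is diagonalizable.

Yes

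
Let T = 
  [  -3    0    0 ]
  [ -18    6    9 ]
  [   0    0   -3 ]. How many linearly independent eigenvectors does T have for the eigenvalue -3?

T + 3I = [[0, 0, 0], [-18, 9, 9], [0, 0, 0]].
This matrix has rank 1, so its null space has dimension 3 − 1 = 2.

2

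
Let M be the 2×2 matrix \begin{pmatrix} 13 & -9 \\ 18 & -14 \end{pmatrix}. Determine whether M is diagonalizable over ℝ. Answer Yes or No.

Yes

Characteristic polynomial: p(λ) = λ^2 + λ - 20 = (λ - 4)(λ + 5).
All 2 eigenvalues are distinct, so M is diagonalizable.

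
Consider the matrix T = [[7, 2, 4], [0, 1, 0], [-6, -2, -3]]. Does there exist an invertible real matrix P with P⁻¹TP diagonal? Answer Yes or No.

Characteristic polynomial: p(μ) = μ^3 - 5μ^2 + 7μ - 3 = (μ - 3)(μ - 1)^2.
μ = 1 has algebraic multiplicity 2; rank(T − 1I) = 1, so geometric multiplicity = 2.
Every eigenvalue has geometric = algebraic multiplicity, so T is diagonalizable.

Yes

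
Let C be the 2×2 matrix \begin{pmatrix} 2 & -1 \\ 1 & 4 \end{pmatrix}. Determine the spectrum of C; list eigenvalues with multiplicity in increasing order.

Characteristic polynomial: p(λ) = λ^2 - 6λ + 9 = (λ - 3)^2.
Roots (with multiplicity): 3, 3.

3, 3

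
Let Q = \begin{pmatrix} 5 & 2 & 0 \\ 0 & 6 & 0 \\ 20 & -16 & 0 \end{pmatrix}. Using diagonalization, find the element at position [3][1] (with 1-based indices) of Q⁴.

Characteristic polynomial: r^3 - 11r^2 + 30r = r(r - 6)(r - 5), so the eigenvalues are 0, 5, 6.
r=6: eigenvector (2, 1, 4).
r=5: eigenvector (1, 0, 4).
r=0: eigenvector (0, 0, 1).
P = [[2, 1, 0], [1, 0, 0], [4, 4, 1]], D = diag(6, 5, 0), P⁻¹ = [[0, 1, 0], [1, -2, 0], [-4, 4, 1]].
Q⁴ = P·diag(1296, 625, 0)·P⁻¹ = [[625, 1342, 0], [0, 1296, 0], [2500, 184, 0]].
The requested entry is 2500.

2500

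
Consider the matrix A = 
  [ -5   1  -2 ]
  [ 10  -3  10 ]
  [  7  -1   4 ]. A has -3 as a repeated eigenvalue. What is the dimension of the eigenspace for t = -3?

A + 3I = [[-2, 1, -2], [10, 0, 10], [7, -1, 7]].
This matrix has rank 2, so its null space has dimension 3 − 2 = 1.

1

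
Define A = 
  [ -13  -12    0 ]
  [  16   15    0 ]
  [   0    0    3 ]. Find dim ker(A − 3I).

2

A − 3I = [[-16, -12, 0], [16, 12, 0], [0, 0, 0]].
This matrix has rank 1, so its null space has dimension 3 − 1 = 2.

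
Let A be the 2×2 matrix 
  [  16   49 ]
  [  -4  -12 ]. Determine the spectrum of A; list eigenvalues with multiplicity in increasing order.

2, 2

Characteristic polynomial: p(t) = t^2 - 4t + 4 = (t - 2)^2.
Roots (with multiplicity): 2, 2.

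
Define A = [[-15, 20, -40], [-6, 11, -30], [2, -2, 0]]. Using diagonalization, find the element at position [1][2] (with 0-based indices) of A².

Characteristic polynomial: λ^3 + 4λ^2 - 25λ - 100 = (λ - 5)(λ + 4)(λ + 5), so the eigenvalues are -5, -4, 5.
λ=5: eigenvector (1, 1, 0).
λ=-5: eigenvector (-2, 3, 2).
λ=-4: eigenvector (0, 2, 1).
P = [[1, -2, 0], [1, 3, 2], [0, 2, 1]], D = diag(5, -5, -4), P⁻¹ = [[-1, 2, -4], [-1, 1, -2], [2, -2, 5]].
A² = P·diag(25, 25, 16)·P⁻¹ = [[25, 0, 0], [-36, 61, -90], [-18, 18, -20]].
The requested entry is -90.

-90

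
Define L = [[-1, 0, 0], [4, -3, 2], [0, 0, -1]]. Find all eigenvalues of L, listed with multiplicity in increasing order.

-3, -1, -1

Characteristic polynomial: p(s) = s^3 + 5s^2 + 7s + 3 = (s + 1)^2(s + 3).
Roots (with multiplicity): -3, -1, -1.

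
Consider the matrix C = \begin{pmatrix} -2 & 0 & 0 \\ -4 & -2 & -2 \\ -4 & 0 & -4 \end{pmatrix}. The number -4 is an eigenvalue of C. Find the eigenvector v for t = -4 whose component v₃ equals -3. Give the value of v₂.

C + 4I = [[2, 0, 0], [-4, 2, -2], [-4, 0, 0]].
Solving (C + 4I)v = 0 gives the eigenspace spanned by (0, -3, -3).
With v₃ = -3, v = (0, -3, -3), so v₂ = -3.

-3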